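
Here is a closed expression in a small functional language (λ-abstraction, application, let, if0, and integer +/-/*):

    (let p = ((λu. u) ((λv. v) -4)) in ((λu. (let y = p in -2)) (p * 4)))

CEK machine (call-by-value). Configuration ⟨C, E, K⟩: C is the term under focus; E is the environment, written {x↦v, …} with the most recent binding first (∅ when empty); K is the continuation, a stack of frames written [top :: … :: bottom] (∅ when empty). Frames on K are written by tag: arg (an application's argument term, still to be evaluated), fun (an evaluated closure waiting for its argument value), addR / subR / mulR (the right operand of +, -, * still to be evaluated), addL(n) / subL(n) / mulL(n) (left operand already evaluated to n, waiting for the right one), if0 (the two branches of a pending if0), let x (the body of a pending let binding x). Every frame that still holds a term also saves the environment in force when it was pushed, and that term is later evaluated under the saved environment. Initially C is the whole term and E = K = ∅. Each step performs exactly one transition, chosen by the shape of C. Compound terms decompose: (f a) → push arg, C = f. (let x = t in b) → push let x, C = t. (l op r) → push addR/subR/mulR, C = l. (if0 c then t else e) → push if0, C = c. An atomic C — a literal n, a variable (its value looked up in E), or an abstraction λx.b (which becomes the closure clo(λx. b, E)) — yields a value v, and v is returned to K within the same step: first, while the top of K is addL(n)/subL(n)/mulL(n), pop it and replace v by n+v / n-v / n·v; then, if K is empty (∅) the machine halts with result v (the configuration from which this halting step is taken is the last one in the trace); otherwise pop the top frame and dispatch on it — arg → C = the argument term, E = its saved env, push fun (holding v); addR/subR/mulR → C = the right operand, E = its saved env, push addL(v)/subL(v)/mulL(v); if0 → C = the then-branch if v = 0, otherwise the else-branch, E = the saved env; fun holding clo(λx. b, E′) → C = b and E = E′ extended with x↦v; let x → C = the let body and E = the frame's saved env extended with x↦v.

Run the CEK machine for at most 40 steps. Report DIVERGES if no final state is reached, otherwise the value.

[0] <C=(let p = ((λu. u) ((λv. v) -4)) in ((λu. (let y = p in -2)) (p * 4))), E=∅, K=∅>
[1] <C=((λu. u) ((λv. v) -4)), E=∅, K=[let p]>
[2] <C=(λu. u), E=∅, K=[arg :: let p]>
[3] <C=((λv. v) -4), E=∅, K=[fun :: let p]>
[4] <C=(λv. v), E=∅, K=[arg :: fun :: let p]>
[5] <C=-4, E=∅, K=[fun :: fun :: let p]>
[6] <C=v, E={v↦-4}, K=[fun :: let p]>
[7] <C=u, E={u↦-4}, K=[let p]>
[8] <C=((λu. (let y = p in -2)) (p * 4)), E={p↦-4}, K=∅>
[9] <C=(λu. (let y = p in -2)), E={p↦-4}, K=[arg]>
[10] <C=(p * 4), E={p↦-4}, K=[fun]>
[11] <C=p, E={p↦-4}, K=[mulR :: fun]>
[12] <C=4, E={p↦-4}, K=[mulL(-4) :: fun]>
[13] <C=(let y = p in -2), E={u↦-16, p↦-4}, K=∅>
[14] <C=p, E={u↦-16, p↦-4}, K=[let y]>
[15] <C=-2, E={y↦-4, u↦-16, p↦-4}, K=∅>
→ final value -2

Answer: -2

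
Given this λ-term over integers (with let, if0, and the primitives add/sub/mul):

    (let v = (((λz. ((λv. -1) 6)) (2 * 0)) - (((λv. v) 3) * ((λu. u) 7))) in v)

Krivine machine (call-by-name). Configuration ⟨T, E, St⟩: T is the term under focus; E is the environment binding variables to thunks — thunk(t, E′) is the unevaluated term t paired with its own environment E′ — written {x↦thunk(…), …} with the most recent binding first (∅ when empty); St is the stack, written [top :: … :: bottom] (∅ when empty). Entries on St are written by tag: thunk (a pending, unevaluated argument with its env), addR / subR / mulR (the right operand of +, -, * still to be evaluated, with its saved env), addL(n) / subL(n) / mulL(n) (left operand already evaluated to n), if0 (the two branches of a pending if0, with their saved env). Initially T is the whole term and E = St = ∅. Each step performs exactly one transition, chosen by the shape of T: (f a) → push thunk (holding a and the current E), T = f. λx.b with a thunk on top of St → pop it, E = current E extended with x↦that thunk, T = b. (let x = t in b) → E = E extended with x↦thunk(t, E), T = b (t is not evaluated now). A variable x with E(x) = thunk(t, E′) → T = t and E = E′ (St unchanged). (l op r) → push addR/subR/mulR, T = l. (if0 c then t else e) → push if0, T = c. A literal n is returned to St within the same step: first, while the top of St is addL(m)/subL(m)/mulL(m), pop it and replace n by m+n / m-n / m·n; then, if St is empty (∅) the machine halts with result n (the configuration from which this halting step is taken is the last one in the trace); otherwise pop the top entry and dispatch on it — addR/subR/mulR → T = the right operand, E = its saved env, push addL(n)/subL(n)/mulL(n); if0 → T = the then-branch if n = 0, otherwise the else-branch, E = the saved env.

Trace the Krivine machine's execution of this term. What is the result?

Answer: -22

Machine steps:
[0] [T=(let v = (((λz. ((λv. -1) 6)) (2 * 0)) - (((λv. v) 3) * ((λu. u) 7))) in v) | E=∅ | St=∅]
[1] [T=v | E={v↦thunk((((λz. ((λv. -1) 6)) (2 * 0)) - (((λv. v) 3) * ((λu. u) 7))), ∅)} | St=∅]
[2] [T=(((λz. ((λv. -1) 6)) (2 * 0)) - (((λv. v) 3) * ((λu. u) 7))) | E=∅ | St=∅]
[3] [T=((λz. ((λv. -1) 6)) (2 * 0)) | E=∅ | St=[subR]]
[4] [T=(λz. ((λv. -1) 6)) | E=∅ | St=[thunk :: subR]]
[5] [T=((λv. -1) 6) | E={z↦thunk((2 * 0), ∅)} | St=[subR]]
[6] [T=(λv. -1) | E={z↦thunk((2 * 0), ∅)} | St=[thunk :: subR]]
[7] [T=-1 | E={v↦thunk(6, {z↦thunk((2 * 0), ∅)}), z↦thunk((2 * 0), ∅)} | St=[subR]]
[8] [T=(((λv. v) 3) * ((λu. u) 7)) | E=∅ | St=[subL(-1)]]
[9] [T=((λv. v) 3) | E=∅ | St=[mulR :: subL(-1)]]
[10] [T=(λv. v) | E=∅ | St=[thunk :: mulR :: subL(-1)]]
[11] [T=v | E={v↦thunk(3, ∅)} | St=[mulR :: subL(-1)]]
[12] [T=3 | E=∅ | St=[mulR :: subL(-1)]]
[13] [T=((λu. u) 7) | E=∅ | St=[mulL(3) :: subL(-1)]]
[14] [T=(λu. u) | E=∅ | St=[thunk :: mulL(3) :: subL(-1)]]
[15] [T=u | E={u↦thunk(7, ∅)} | St=[mulL(3) :: subL(-1)]]
[16] [T=7 | E=∅ | St=[mulL(3) :: subL(-1)]]
→ final value -22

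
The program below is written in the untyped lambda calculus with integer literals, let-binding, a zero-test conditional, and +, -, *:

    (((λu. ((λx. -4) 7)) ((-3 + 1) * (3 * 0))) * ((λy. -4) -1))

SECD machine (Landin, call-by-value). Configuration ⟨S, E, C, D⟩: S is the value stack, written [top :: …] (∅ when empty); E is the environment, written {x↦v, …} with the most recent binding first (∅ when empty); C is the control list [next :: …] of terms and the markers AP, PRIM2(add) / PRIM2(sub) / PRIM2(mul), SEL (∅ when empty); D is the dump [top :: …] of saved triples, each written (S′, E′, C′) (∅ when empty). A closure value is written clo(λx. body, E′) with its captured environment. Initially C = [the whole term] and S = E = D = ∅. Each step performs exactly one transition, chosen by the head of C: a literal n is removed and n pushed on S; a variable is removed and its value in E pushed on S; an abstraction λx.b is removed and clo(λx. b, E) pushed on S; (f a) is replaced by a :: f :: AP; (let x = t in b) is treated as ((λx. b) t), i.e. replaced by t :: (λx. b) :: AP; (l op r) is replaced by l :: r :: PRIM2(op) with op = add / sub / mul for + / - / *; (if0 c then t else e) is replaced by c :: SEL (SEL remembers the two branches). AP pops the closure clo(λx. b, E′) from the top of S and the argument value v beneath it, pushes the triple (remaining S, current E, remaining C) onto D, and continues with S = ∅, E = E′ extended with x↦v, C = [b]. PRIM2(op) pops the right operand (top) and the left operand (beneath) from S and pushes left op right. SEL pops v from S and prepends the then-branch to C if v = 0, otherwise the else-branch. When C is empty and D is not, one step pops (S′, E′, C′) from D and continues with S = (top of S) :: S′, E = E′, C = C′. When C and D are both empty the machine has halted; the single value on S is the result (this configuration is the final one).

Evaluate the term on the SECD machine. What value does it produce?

t=0: <S=∅, E=∅, C=[(((λu. ((λx. -4) 7)) ((-3 + 1) * (3 * 0))) * ((λy. -4) -1))], D=∅>
t=1: <S=∅, E=∅, C=[((λu. ((λx. -4) 7)) ((-3 + 1) * (3 * 0))) :: ((λy. -4) -1) :: PRIM2(mul)], D=∅>
t=2: <S=∅, E=∅, C=[((-3 + 1) * (3 * 0)) :: (λu. ((λx. -4) 7)) :: AP :: ((λy. -4) -1) :: PRIM2(mul)], D=∅>
t=3: <S=∅, E=∅, C=[(-3 + 1) :: (3 * 0) :: PRIM2(mul) :: (λu. ((λx. -4) 7)) :: AP :: ((λy. -4) -1) :: PRIM2(mul)], D=∅>
t=4: <S=∅, E=∅, C=[-3 :: 1 :: PRIM2(add) :: (3 * 0) :: PRIM2(mul) :: (λu. ((λx. -4) 7)) :: AP :: ((λy. -4) -1) :: PRIM2(mul)], D=∅>
t=5: <S=[-3], E=∅, C=[1 :: PRIM2(add) :: (3 * 0) :: PRIM2(mul) :: (λu. ((λx. -4) 7)) :: AP :: ((λy. -4) -1) :: PRIM2(mul)], D=∅>
t=6: <S=[1 :: -3], E=∅, C=[PRIM2(add) :: (3 * 0) :: PRIM2(mul) :: (λu. ((λx. -4) 7)) :: AP :: ((λy. -4) -1) :: PRIM2(mul)], D=∅>
t=7: <S=[-2], E=∅, C=[(3 * 0) :: PRIM2(mul) :: (λu. ((λx. -4) 7)) :: AP :: ((λy. -4) -1) :: PRIM2(mul)], D=∅>
t=8: <S=[-2], E=∅, C=[3 :: 0 :: PRIM2(mul) :: PRIM2(mul) :: (λu. ((λx. -4) 7)) :: AP :: ((λy. -4) -1) :: PRIM2(mul)], D=∅>
t=9: <S=[3 :: -2], E=∅, C=[0 :: PRIM2(mul) :: PRIM2(mul) :: (λu. ((λx. -4) 7)) :: AP :: ((λy. -4) -1) :: PRIM2(mul)], D=∅>
t=10: <S=[0 :: 3 :: -2], E=∅, C=[PRIM2(mul) :: PRIM2(mul) :: (λu. ((λx. -4) 7)) :: AP :: ((λy. -4) -1) :: PRIM2(mul)], D=∅>
t=11: <S=[0 :: -2], E=∅, C=[PRIM2(mul) :: (λu. ((λx. -4) 7)) :: AP :: ((λy. -4) -1) :: PRIM2(mul)], D=∅>
t=12: <S=[0], E=∅, C=[(λu. ((λx. -4) 7)) :: AP :: ((λy. -4) -1) :: PRIM2(mul)], D=∅>
t=13: <S=[clo(λu. ((λx. -4) 7), ∅) :: 0], E=∅, C=[AP :: ((λy. -4) -1) :: PRIM2(mul)], D=∅>
t=14: <S=∅, E={u↦0}, C=[((λx. -4) 7)], D=[(∅, ∅, [((λy. -4) -1) :: PRIM2(mul)])]>
t=15: <S=∅, E={u↦0}, C=[7 :: (λx. -4) :: AP], D=[(∅, ∅, [((λy. -4) -1) :: PRIM2(mul)])]>
t=16: <S=[7], E={u↦0}, C=[(λx. -4) :: AP], D=[(∅, ∅, [((λy. -4) -1) :: PRIM2(mul)])]>
t=17: <S=[clo(λx. -4, {u↦0}) :: 7], E={u↦0}, C=[AP], D=[(∅, ∅, [((λy. -4) -1) :: PRIM2(mul)])]>
t=18: <S=∅, E={x↦7, u↦0}, C=[-4], D=[(∅, {u↦0}, ∅) :: (∅, ∅, [((λy. -4) -1) :: PRIM2(mul)])]>
t=19: <S=[-4], E={x↦7, u↦0}, C=∅, D=[(∅, {u↦0}, ∅) :: (∅, ∅, [((λy. -4) -1) :: PRIM2(mul)])]>
t=20: <S=[-4], E={u↦0}, C=∅, D=[(∅, ∅, [((λy. -4) -1) :: PRIM2(mul)])]>
t=21: <S=[-4], E=∅, C=[((λy. -4) -1) :: PRIM2(mul)], D=∅>
t=22: <S=[-4], E=∅, C=[-1 :: (λy. -4) :: AP :: PRIM2(mul)], D=∅>
t=23: <S=[-1 :: -4], E=∅, C=[(λy. -4) :: AP :: PRIM2(mul)], D=∅>
t=24: <S=[clo(λy. -4, ∅) :: -1 :: -4], E=∅, C=[AP :: PRIM2(mul)], D=∅>
t=25: <S=∅, E={y↦-1}, C=[-4], D=[([-4], ∅, [PRIM2(mul)])]>
t=26: <S=[-4], E={y↦-1}, C=∅, D=[([-4], ∅, [PRIM2(mul)])]>
t=27: <S=[-4 :: -4], E=∅, C=[PRIM2(mul)], D=∅>
t=28: <S=[16], E=∅, C=∅, D=∅>
→ final value 16

Answer: 16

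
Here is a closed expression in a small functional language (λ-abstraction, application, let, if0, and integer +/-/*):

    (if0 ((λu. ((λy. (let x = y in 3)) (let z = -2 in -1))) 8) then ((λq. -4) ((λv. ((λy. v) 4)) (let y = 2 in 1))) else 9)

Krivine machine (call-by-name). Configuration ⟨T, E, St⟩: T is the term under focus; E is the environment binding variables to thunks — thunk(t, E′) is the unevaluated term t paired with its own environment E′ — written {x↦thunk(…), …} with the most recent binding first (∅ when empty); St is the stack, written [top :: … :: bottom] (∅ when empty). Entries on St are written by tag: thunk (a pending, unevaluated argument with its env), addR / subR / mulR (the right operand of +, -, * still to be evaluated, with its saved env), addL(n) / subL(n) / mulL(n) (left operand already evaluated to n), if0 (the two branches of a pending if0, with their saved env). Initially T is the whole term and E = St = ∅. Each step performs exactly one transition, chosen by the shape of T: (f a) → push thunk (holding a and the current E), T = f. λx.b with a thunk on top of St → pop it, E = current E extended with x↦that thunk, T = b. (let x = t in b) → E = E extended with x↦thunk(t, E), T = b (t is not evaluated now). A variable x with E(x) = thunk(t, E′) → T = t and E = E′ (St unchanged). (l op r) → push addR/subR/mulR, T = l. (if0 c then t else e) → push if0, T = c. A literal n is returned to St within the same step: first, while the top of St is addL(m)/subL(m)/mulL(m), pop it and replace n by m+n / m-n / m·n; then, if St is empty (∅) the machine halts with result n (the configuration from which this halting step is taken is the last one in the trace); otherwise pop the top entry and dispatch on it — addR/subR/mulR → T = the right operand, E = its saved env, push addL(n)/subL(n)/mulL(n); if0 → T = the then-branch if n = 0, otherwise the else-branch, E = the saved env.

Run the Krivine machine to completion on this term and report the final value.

[0] ⟨T=(if0 ((λu. ((λy. (let x = y in 3)) (let z = -2 in -1))) 8) then ((λq. -4) ((λv. ((λy. v) 4)) (let y = 2 in 1))) else 9); E=∅; St=∅⟩
[1] ⟨T=((λu. ((λy. (let x = y in 3)) (let z = -2 in -1))) 8); E=∅; St=[if0]⟩
[2] ⟨T=(λu. ((λy. (let x = y in 3)) (let z = -2 in -1))); E=∅; St=[thunk :: if0]⟩
[3] ⟨T=((λy. (let x = y in 3)) (let z = -2 in -1)); E={u↦thunk(8, ∅)}; St=[if0]⟩
[4] ⟨T=(λy. (let x = y in 3)); E={u↦thunk(8, ∅)}; St=[thunk :: if0]⟩
[5] ⟨T=(let x = y in 3); E={y↦thunk((let z = -2 in -1), {u↦thunk(8, ∅)}), u↦thunk(8, ∅)}; St=[if0]⟩
[6] ⟨T=3; E={x↦thunk(y, {y↦thunk((let z = -2 in -1), {u↦thunk(8, ∅)}), u↦thunk(8, ∅)}), y↦thunk((let z = -2 in -1), {u↦thunk(8, ∅)}), u↦thunk(8, ∅)}; St=[if0]⟩
[7] ⟨T=9; E=∅; St=∅⟩
→ final value 9

Answer: 9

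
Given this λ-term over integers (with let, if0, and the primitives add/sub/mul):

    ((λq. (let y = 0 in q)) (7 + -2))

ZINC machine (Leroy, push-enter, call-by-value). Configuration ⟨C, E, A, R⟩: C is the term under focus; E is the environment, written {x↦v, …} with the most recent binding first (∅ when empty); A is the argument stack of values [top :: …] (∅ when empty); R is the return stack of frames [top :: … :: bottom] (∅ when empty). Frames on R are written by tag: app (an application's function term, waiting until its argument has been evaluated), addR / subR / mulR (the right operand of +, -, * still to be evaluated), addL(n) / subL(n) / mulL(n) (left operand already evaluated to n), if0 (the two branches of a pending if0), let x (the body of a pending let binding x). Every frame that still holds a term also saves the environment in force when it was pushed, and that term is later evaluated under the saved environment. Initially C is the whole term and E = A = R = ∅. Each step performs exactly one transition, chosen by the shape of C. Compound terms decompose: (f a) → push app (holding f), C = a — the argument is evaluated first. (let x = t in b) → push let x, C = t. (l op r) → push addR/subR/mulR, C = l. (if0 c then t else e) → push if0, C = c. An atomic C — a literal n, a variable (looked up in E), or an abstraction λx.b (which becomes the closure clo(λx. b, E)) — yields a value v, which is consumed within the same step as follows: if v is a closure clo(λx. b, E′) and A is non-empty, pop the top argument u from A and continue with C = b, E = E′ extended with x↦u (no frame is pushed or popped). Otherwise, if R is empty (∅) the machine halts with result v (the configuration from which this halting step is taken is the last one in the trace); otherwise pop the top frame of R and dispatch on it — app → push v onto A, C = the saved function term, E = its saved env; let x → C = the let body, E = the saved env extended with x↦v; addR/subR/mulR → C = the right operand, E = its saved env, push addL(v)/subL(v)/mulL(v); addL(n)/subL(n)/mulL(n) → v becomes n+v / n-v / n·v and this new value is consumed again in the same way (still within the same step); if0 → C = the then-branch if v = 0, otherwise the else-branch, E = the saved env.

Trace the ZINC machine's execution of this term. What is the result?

Answer: 5

Machine steps:
[0] [C=((λq. (let y = 0 in q)) (7 + -2)) | E=∅ | A=∅ | R=∅]
[1] [C=(7 + -2) | E=∅ | A=∅ | R=[app]]
[2] [C=7 | E=∅ | A=∅ | R=[addR :: app]]
[3] [C=-2 | E=∅ | A=∅ | R=[addL(7) :: app]]
[4] [C=(λq. (let y = 0 in q)) | E=∅ | A=[5] | R=∅]
[5] [C=(let y = 0 in q) | E={q↦5} | A=∅ | R=∅]
[6] [C=0 | E={q↦5} | A=∅ | R=[let y]]
[7] [C=q | E={y↦0, q↦5} | A=∅ | R=∅]
→ final value 5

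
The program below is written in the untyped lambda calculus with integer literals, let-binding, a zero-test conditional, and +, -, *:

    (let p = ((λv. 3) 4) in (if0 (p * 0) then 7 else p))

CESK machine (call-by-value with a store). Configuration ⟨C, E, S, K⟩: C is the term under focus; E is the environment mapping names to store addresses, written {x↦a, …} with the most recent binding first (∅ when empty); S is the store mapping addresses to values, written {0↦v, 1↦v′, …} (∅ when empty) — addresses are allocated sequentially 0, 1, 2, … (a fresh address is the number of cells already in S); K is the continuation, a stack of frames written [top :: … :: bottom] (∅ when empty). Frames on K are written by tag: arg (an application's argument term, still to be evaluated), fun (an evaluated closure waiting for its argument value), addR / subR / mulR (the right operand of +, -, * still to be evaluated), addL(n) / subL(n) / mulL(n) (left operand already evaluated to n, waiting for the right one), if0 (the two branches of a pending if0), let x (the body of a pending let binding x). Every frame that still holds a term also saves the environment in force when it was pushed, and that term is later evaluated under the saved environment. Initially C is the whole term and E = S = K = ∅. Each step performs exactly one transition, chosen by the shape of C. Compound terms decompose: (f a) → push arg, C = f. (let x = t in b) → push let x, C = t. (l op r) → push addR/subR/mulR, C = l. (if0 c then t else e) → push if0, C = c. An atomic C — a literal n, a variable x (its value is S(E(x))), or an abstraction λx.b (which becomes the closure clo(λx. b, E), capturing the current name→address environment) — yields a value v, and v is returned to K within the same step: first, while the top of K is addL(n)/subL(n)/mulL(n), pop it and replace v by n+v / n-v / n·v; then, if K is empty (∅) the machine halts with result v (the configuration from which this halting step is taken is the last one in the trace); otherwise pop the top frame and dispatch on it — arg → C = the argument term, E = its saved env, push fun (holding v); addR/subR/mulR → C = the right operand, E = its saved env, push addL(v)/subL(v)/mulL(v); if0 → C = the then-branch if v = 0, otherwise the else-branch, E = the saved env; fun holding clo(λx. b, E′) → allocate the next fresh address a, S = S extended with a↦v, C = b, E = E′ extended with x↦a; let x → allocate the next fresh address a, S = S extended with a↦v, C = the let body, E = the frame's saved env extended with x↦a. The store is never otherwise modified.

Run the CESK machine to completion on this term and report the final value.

Answer: 7

Execution trace:
step 0: <C=(let p = ((λv. 3) 4) in (if0 (p * 0) then 7 else p)), E=∅, S=∅, K=∅>
step 1: <C=((λv. 3) 4), E=∅, S=∅, K=[let p]>
step 2: <C=(λv. 3), E=∅, S=∅, K=[arg :: let p]>
step 3: <C=4, E=∅, S=∅, K=[fun :: let p]>
step 4: <C=3, E={v↦0}, S={0↦4}, K=[let p]>
step 5: <C=(if0 (p * 0) then 7 else p), E={p↦1}, S={0↦4, 1↦3}, K=∅>
step 6: <C=(p * 0), E={p↦1}, S={0↦4, 1↦3}, K=[if0]>
step 7: <C=p, E={p↦1}, S={0↦4, 1↦3}, K=[mulR :: if0]>
step 8: <C=0, E={p↦1}, S={0↦4, 1↦3}, K=[mulL(3) :: if0]>
step 9: <C=7, E={p↦1}, S={0↦4, 1↦3}, K=∅>
→ final value 7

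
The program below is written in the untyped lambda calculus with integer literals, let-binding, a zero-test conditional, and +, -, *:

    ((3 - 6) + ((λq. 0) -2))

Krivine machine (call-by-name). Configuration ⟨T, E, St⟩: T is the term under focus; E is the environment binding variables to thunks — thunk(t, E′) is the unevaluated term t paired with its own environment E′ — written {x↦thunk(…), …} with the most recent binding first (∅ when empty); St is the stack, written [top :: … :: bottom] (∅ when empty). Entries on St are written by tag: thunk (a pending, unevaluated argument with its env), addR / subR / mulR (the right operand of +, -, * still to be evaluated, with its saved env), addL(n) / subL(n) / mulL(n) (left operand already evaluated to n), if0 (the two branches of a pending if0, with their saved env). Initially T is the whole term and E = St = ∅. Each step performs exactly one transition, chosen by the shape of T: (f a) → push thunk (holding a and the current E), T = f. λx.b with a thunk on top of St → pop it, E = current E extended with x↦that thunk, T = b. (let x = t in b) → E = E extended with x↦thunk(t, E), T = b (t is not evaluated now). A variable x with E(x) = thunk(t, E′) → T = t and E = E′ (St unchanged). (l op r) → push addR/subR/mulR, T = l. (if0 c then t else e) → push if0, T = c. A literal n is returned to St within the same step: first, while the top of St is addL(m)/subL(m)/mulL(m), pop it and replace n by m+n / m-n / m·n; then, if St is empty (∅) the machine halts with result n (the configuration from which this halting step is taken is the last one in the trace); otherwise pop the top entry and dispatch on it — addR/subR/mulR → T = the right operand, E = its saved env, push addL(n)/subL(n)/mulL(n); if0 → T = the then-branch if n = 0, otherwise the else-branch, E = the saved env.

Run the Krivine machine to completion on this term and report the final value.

[0] <T=((3 - 6) + ((λq. 0) -2)), E=∅, St=∅>
[1] <T=(3 - 6), E=∅, St=[addR]>
[2] <T=3, E=∅, St=[subR :: addR]>
[3] <T=6, E=∅, St=[subL(3) :: addR]>
[4] <T=((λq. 0) -2), E=∅, St=[addL(-3)]>
[5] <T=(λq. 0), E=∅, St=[thunk :: addL(-3)]>
[6] <T=0, E={q↦thunk(-2, ∅)}, St=[addL(-3)]>
→ final value -3

Answer: -3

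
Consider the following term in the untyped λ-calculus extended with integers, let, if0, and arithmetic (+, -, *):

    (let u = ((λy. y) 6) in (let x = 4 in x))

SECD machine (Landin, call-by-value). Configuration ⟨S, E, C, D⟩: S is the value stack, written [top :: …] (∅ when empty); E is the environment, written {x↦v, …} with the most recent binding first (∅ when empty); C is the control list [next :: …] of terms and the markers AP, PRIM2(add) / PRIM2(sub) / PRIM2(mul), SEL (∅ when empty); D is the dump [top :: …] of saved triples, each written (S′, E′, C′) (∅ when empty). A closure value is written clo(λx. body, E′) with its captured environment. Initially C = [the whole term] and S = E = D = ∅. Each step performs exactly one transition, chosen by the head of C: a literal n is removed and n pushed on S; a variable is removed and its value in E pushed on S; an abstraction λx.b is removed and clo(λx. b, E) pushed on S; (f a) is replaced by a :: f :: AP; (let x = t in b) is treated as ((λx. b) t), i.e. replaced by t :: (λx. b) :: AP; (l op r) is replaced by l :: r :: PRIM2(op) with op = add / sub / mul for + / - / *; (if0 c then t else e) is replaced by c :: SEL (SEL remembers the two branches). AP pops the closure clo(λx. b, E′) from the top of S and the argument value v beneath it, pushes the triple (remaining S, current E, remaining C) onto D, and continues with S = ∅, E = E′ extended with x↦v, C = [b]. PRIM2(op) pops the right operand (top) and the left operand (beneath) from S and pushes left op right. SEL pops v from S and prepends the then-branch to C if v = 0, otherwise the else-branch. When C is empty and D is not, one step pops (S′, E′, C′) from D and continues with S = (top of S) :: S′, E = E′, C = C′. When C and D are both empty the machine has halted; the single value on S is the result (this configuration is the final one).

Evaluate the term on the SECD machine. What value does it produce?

step 0: <S=∅, E=∅, C=[(let u = ((λy. y) 6) in (let x = 4 in x))], D=∅>
step 1: <S=∅, E=∅, C=[((λy. y) 6) :: (λu. (let x = 4 in x)) :: AP], D=∅>
step 2: <S=∅, E=∅, C=[6 :: (λy. y) :: AP :: (λu. (let x = 4 in x)) :: AP], D=∅>
step 3: <S=[6], E=∅, C=[(λy. y) :: AP :: (λu. (let x = 4 in x)) :: AP], D=∅>
step 4: <S=[clo(λy. y, ∅) :: 6], E=∅, C=[AP :: (λu. (let x = 4 in x)) :: AP], D=∅>
step 5: <S=∅, E={y↦6}, C=[y], D=[(∅, ∅, [(λu. (let x = 4 in x)) :: AP])]>
step 6: <S=[6], E={y↦6}, C=∅, D=[(∅, ∅, [(λu. (let x = 4 in x)) :: AP])]>
step 7: <S=[6], E=∅, C=[(λu. (let x = 4 in x)) :: AP], D=∅>
step 8: <S=[clo(λu. (let x = 4 in x), ∅) :: 6], E=∅, C=[AP], D=∅>
step 9: <S=∅, E={u↦6}, C=[(let x = 4 in x)], D=[(∅, ∅, ∅)]>
step 10: <S=∅, E={u↦6}, C=[4 :: (λx. x) :: AP], D=[(∅, ∅, ∅)]>
step 11: <S=[4], E={u↦6}, C=[(λx. x) :: AP], D=[(∅, ∅, ∅)]>
step 12: <S=[clo(λx. x, {u↦6}) :: 4], E={u↦6}, C=[AP], D=[(∅, ∅, ∅)]>
step 13: <S=∅, E={x↦4, u↦6}, C=[x], D=[(∅, {u↦6}, ∅) :: (∅, ∅, ∅)]>
step 14: <S=[4], E={x↦4, u↦6}, C=∅, D=[(∅, {u↦6}, ∅) :: (∅, ∅, ∅)]>
step 15: <S=[4], E={u↦6}, C=∅, D=[(∅, ∅, ∅)]>
step 16: <S=[4], E=∅, C=∅, D=∅>
→ final value 4

Answer: 4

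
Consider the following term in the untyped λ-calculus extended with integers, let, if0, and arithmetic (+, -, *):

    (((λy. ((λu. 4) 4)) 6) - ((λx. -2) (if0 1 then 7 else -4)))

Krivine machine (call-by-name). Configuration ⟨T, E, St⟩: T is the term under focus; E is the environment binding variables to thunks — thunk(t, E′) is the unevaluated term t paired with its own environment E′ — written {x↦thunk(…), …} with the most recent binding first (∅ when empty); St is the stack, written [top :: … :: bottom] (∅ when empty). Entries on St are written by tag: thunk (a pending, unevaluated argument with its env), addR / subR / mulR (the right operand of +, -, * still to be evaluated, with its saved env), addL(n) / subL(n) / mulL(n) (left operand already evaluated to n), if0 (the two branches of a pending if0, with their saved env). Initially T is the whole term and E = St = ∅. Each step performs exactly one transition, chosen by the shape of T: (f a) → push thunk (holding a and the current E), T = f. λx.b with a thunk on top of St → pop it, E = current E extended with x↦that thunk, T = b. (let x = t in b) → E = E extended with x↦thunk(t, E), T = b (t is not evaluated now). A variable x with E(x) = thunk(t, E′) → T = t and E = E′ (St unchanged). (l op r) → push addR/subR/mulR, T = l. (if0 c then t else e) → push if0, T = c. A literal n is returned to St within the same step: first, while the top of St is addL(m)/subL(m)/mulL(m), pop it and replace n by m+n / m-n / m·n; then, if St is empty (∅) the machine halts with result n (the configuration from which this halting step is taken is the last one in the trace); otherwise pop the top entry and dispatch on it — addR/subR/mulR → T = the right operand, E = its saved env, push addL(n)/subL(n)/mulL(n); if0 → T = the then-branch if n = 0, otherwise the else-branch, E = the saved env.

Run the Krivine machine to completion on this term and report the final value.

Answer: 6

Execution trace:
step 0: <T=(((λy. ((λu. 4) 4)) 6) - ((λx. -2) (if0 1 then 7 else -4))), E=∅, St=∅>
step 1: <T=((λy. ((λu. 4) 4)) 6), E=∅, St=[subR]>
step 2: <T=(λy. ((λu. 4) 4)), E=∅, St=[thunk :: subR]>
step 3: <T=((λu. 4) 4), E={y↦thunk(6, ∅)}, St=[subR]>
step 4: <T=(λu. 4), E={y↦thunk(6, ∅)}, St=[thunk :: subR]>
step 5: <T=4, E={u↦thunk(4, {y↦thunk(6, ∅)}), y↦thunk(6, ∅)}, St=[subR]>
step 6: <T=((λx. -2) (if0 1 then 7 else -4)), E=∅, St=[subL(4)]>
step 7: <T=(λx. -2), E=∅, St=[thunk :: subL(4)]>
step 8: <T=-2, E={x↦thunk((if0 1 then 7 else -4), ∅)}, St=[subL(4)]>
→ final value 6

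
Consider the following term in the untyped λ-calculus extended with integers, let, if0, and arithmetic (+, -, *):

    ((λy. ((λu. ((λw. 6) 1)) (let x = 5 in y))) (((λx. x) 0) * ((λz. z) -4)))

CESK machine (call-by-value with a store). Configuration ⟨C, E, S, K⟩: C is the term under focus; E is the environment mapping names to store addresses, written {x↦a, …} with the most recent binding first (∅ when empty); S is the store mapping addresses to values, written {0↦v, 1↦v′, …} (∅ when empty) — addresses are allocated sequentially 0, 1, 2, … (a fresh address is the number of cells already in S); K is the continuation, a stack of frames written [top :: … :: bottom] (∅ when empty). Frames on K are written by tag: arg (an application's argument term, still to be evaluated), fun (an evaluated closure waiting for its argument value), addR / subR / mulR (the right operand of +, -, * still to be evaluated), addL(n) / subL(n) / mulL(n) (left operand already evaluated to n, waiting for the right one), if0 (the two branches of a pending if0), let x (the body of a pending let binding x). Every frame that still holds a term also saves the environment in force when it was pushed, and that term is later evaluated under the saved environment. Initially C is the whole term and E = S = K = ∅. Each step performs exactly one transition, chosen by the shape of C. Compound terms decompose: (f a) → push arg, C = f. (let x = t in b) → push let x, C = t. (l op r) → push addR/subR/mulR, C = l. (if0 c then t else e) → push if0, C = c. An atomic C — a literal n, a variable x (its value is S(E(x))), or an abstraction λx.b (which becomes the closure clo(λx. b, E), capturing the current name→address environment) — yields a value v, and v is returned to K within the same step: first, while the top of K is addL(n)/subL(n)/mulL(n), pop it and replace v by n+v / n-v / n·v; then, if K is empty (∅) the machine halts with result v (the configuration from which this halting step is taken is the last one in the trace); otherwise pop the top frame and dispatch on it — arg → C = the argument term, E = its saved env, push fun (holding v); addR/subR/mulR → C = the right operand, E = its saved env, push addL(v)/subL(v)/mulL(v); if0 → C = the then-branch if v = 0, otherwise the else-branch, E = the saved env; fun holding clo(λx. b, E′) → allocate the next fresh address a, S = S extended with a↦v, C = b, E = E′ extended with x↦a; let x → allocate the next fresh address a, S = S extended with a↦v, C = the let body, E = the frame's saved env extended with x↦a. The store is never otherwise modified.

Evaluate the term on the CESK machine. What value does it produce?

[0] [C=((λy. ((λu. ((λw. 6) 1)) (let x = 5 in y))) (((λx. x) 0) * ((λz. z) -4))) | E=∅ | S=∅ | K=∅]
[1] [C=(λy. ((λu. ((λw. 6) 1)) (let x = 5 in y))) | E=∅ | S=∅ | K=[arg]]
[2] [C=(((λx. x) 0) * ((λz. z) -4)) | E=∅ | S=∅ | K=[fun]]
[3] [C=((λx. x) 0) | E=∅ | S=∅ | K=[mulR :: fun]]
[4] [C=(λx. x) | E=∅ | S=∅ | K=[arg :: mulR :: fun]]
[5] [C=0 | E=∅ | S=∅ | K=[fun :: mulR :: fun]]
[6] [C=x | E={x↦0} | S={0↦0} | K=[mulR :: fun]]
[7] [C=((λz. z) -4) | E=∅ | S={0↦0} | K=[mulL(0) :: fun]]
[8] [C=(λz. z) | E=∅ | S={0↦0} | K=[arg :: mulL(0) :: fun]]
[9] [C=-4 | E=∅ | S={0↦0} | K=[fun :: mulL(0) :: fun]]
[10] [C=z | E={z↦1} | S={0↦0, 1↦-4} | K=[mulL(0) :: fun]]
[11] [C=((λu. ((λw. 6) 1)) (let x = 5 in y)) | E={y↦2} | S={0↦0, 1↦-4, 2↦0} | K=∅]
[12] [C=(λu. ((λw. 6) 1)) | E={y↦2} | S={0↦0, 1↦-4, 2↦0} | K=[arg]]
[13] [C=(let x = 5 in y) | E={y↦2} | S={0↦0, 1↦-4, 2↦0} | K=[fun]]
[14] [C=5 | E={y↦2} | S={0↦0, 1↦-4, 2↦0} | K=[let x :: fun]]
[15] [C=y | E={x↦3, y↦2} | S={0↦0, 1↦-4, 2↦0, 3↦5} | K=[fun]]
[16] [C=((λw. 6) 1) | E={u↦4, y↦2} | S={0↦0, 1↦-4, 2↦0, 3↦5, 4↦0} | K=∅]
[17] [C=(λw. 6) | E={u↦4, y↦2} | S={0↦0, 1↦-4, 2↦0, 3↦5, 4↦0} | K=[arg]]
[18] [C=1 | E={u↦4, y↦2} | S={0↦0, 1↦-4, 2↦0, 3↦5, 4↦0} | K=[fun]]
[19] [C=6 | E={w↦5, u↦4, y↦2} | S={0↦0, 1↦-4, 2↦0, 3↦5, 4↦0, 5↦1} | K=∅]
→ final value 6

Answer: 6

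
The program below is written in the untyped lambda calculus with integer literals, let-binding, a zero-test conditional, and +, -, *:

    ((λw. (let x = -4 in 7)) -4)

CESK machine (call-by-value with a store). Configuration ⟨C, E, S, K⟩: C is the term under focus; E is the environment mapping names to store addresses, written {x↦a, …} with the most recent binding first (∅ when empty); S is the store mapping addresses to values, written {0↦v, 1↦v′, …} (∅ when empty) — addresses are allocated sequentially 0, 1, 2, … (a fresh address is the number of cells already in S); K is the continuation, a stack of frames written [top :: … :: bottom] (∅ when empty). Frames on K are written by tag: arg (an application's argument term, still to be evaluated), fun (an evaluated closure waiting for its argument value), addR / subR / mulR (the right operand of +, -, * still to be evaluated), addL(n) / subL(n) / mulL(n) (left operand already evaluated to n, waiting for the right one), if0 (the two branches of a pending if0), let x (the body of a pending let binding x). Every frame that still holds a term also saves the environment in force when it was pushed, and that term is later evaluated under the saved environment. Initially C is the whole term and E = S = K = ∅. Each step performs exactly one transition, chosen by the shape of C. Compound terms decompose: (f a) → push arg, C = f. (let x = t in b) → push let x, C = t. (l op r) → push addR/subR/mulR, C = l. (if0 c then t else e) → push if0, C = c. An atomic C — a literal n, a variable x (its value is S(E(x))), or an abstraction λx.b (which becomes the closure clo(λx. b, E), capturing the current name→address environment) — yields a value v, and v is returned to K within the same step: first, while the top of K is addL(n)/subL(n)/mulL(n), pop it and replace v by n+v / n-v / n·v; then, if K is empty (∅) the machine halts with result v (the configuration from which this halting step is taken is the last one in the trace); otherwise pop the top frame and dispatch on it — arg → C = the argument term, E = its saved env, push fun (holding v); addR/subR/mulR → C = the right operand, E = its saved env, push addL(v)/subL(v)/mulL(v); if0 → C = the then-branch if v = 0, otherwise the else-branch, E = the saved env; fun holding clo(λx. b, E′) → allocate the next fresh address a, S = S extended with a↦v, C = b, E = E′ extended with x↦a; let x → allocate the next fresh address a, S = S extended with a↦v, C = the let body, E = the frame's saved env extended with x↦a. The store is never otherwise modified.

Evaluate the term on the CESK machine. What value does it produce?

Answer: 7

Execution trace:
0. <C=((λw. (let x = -4 in 7)) -4), E=∅, S=∅, K=∅>
1. <C=(λw. (let x = -4 in 7)), E=∅, S=∅, K=[arg]>
2. <C=-4, E=∅, S=∅, K=[fun]>
3. <C=(let x = -4 in 7), E={w↦0}, S={0↦-4}, K=∅>
4. <C=-4, E={w↦0}, S={0↦-4}, K=[let x]>
5. <C=7, E={x↦1, w↦0}, S={0↦-4, 1↦-4}, K=∅>
→ final value 7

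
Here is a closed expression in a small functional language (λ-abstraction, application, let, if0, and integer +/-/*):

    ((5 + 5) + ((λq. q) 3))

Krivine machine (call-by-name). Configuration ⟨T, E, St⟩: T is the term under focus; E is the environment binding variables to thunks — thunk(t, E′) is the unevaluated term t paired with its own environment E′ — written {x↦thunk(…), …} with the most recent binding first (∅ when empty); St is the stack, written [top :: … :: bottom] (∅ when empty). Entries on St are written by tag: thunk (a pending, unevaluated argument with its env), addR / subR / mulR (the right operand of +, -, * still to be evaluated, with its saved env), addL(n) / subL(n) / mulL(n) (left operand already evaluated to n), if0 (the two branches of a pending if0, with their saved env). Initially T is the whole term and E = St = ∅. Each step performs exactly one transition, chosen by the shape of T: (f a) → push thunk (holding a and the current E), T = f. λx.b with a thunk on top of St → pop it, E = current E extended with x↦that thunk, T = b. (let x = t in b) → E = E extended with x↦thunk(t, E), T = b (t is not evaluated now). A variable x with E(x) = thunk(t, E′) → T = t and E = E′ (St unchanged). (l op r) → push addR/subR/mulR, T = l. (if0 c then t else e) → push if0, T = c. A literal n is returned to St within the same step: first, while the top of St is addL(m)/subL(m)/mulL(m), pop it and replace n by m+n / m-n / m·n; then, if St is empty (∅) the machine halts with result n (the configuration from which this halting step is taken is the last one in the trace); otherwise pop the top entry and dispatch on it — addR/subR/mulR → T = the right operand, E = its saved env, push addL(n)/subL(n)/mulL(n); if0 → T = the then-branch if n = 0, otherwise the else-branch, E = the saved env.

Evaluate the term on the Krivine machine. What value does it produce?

Answer: 13

Execution trace:
[0] [T=((5 + 5) + ((λq. q) 3)) | E=∅ | St=∅]
[1] [T=(5 + 5) | E=∅ | St=[addR]]
[2] [T=5 | E=∅ | St=[addR :: addR]]
[3] [T=5 | E=∅ | St=[addL(5) :: addR]]
[4] [T=((λq. q) 3) | E=∅ | St=[addL(10)]]
[5] [T=(λq. q) | E=∅ | St=[thunk :: addL(10)]]
[6] [T=q | E={q↦thunk(3, ∅)} | St=[addL(10)]]
[7] [T=3 | E=∅ | St=[addL(10)]]
→ final value 13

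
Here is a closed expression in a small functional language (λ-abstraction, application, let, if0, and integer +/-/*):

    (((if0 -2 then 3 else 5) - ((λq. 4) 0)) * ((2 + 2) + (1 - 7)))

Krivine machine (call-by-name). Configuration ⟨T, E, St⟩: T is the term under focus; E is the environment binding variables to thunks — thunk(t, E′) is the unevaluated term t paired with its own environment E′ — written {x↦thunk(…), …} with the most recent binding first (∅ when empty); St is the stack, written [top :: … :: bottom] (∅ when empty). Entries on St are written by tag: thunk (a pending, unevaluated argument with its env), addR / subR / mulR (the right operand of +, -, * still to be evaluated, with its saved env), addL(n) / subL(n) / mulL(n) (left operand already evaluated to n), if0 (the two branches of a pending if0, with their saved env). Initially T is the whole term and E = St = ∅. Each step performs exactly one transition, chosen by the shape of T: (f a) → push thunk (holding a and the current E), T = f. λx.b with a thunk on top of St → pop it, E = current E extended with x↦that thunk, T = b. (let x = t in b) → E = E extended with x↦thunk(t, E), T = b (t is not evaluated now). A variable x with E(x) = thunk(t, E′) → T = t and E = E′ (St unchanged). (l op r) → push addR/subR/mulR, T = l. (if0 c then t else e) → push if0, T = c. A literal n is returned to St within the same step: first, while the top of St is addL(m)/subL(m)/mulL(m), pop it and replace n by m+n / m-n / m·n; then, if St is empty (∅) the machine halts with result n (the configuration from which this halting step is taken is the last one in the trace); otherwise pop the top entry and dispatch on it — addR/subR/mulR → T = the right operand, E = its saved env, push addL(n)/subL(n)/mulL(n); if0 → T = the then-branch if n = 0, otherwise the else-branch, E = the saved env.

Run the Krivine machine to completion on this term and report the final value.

[0] [T=(((if0 -2 then 3 else 5) - ((λq. 4) 0)) * ((2 + 2) + (1 - 7))) | E=∅ | St=∅]
[1] [T=((if0 -2 then 3 else 5) - ((λq. 4) 0)) | E=∅ | St=[mulR]]
[2] [T=(if0 -2 then 3 else 5) | E=∅ | St=[subR :: mulR]]
[3] [T=-2 | E=∅ | St=[if0 :: subR :: mulR]]
[4] [T=5 | E=∅ | St=[subR :: mulR]]
[5] [T=((λq. 4) 0) | E=∅ | St=[subL(5) :: mulR]]
[6] [T=(λq. 4) | E=∅ | St=[thunk :: subL(5) :: mulR]]
[7] [T=4 | E={q↦thunk(0, ∅)} | St=[subL(5) :: mulR]]
[8] [T=((2 + 2) + (1 - 7)) | E=∅ | St=[mulL(1)]]
[9] [T=(2 + 2) | E=∅ | St=[addR :: mulL(1)]]
[10] [T=2 | E=∅ | St=[addR :: addR :: mulL(1)]]
[11] [T=2 | E=∅ | St=[addL(2) :: addR :: mulL(1)]]
[12] [T=(1 - 7) | E=∅ | St=[addL(4) :: mulL(1)]]
[13] [T=1 | E=∅ | St=[subR :: addL(4) :: mulL(1)]]
[14] [T=7 | E=∅ | St=[subL(1) :: addL(4) :: mulL(1)]]
→ final value -2

Answer: -2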